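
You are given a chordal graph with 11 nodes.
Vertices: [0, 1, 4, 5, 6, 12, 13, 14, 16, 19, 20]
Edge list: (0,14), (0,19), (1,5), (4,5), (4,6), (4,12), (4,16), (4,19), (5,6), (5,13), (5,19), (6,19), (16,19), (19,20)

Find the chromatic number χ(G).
χ(G) = 4

Clique number ω(G) = 4 (lower bound: χ ≥ ω).
The clique on [4, 5, 6, 19] has size 4, forcing χ ≥ 4, and the coloring below uses 4 colors, so χ(G) = 4.
A valid 4-coloring: color 1: [1, 12, 13, 14, 19]; color 2: [0, 4, 20]; color 3: [5, 16]; color 4: [6].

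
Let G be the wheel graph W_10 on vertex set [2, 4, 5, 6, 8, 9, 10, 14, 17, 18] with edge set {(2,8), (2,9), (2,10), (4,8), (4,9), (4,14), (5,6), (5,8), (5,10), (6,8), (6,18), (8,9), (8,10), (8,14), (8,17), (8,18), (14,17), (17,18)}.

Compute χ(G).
χ(G) = 4

Clique number ω(G) = 3 (lower bound: χ ≥ ω).
Odd cycle [17, 18, 6, 5, 10, 2, 9, 4, 14] needs 3 colors (χ ≥ 3).
Vertex 8 is adjacent to every vertex of [2, 4, 5, 6, 9, 10, 14, 17, 18], which already need 3 colors among themselves, so 8 needs a new color (χ ≥ 4).
The coloring below uses 4 colors, so χ(G) = 4.
A valid 4-coloring: color 1: [8]; color 2: [4, 6, 10, 17]; color 3: [2, 5, 14, 18]; color 4: [9].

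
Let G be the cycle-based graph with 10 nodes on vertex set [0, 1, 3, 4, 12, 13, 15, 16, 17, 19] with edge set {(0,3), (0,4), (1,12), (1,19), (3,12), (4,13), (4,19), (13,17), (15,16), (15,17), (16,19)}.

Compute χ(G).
Clique number ω(G) = 2 (lower bound: χ ≥ ω).
The graph is bipartite (no odd cycle), so 2 colors suffice: χ(G) = 2.
A valid 2-coloring: color 1: [1, 3, 4, 16, 17]; color 2: [0, 12, 13, 15, 19].

χ(G) = 2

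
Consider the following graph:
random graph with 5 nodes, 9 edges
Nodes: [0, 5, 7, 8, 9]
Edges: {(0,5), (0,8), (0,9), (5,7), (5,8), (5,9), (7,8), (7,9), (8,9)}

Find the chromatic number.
Clique number ω(G) = 4 (lower bound: χ ≥ ω).
The clique on [0, 5, 8, 9] has size 4, forcing χ ≥ 4, and the coloring below uses 4 colors, so χ(G) = 4.
A valid 4-coloring: color 1: [9]; color 2: [5]; color 3: [8]; color 4: [0, 7].

χ(G) = 4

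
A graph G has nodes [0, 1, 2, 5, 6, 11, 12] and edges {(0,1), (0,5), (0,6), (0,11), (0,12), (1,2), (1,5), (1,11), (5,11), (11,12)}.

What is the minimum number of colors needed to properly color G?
Clique number ω(G) = 4 (lower bound: χ ≥ ω).
The clique on [0, 1, 5, 11] has size 4, forcing χ ≥ 4, and the coloring below uses 4 colors, so χ(G) = 4.
A valid 4-coloring: color 1: [0, 2]; color 2: [1, 6, 12]; color 3: [11]; color 4: [5].

χ(G) = 4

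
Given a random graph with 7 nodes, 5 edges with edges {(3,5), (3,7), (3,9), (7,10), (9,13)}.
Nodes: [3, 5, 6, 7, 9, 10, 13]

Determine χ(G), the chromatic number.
Clique number ω(G) = 2 (lower bound: χ ≥ ω).
The graph is bipartite (no odd cycle), so 2 colors suffice: χ(G) = 2.
A valid 2-coloring: color 1: [3, 6, 10, 13]; color 2: [5, 7, 9].

χ(G) = 2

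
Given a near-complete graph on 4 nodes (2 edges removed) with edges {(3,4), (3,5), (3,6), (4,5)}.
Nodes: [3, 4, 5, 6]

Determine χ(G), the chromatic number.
Clique number ω(G) = 3 (lower bound: χ ≥ ω).
The clique on [3, 4, 5] has size 3, forcing χ ≥ 3, and the coloring below uses 3 colors, so χ(G) = 3.
A valid 3-coloring: color 1: [3]; color 2: [4, 6]; color 3: [5].

χ(G) = 3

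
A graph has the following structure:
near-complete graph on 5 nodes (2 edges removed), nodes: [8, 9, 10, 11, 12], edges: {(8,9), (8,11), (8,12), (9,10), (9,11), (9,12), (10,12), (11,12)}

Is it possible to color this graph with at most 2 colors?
The clique on vertices [8, 9, 11, 12] has size 4 > 2, so it alone needs 4 colors.

No, G is not 2-colorable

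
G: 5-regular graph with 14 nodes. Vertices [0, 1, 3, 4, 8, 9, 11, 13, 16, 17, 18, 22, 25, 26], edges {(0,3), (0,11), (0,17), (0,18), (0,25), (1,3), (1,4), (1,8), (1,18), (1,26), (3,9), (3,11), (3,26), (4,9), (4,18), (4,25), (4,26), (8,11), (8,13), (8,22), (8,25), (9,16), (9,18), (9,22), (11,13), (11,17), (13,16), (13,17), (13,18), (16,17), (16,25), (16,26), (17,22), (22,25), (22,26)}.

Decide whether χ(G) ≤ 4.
Yes, G is 4-colorable

A valid 4-coloring: color 1: [0, 9, 13, 26]; color 2: [3, 4, 8, 17]; color 3: [1, 11, 16, 22]; color 4: [18, 25].
(χ(G) = 4 ≤ 4.)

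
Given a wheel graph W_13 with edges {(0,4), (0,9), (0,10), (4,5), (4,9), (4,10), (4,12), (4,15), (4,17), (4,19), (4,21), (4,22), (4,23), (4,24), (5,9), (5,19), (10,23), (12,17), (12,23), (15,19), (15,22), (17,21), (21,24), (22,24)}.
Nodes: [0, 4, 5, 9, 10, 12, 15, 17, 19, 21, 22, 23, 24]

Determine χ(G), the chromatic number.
χ(G) = 3

Clique number ω(G) = 3 (lower bound: χ ≥ ω).
The clique on [0, 4, 9] has size 3, forcing χ ≥ 3, and the coloring below uses 3 colors, so χ(G) = 3.
A valid 3-coloring: color 1: [4]; color 2: [9, 10, 12, 19, 21, 22]; color 3: [0, 5, 15, 17, 23, 24].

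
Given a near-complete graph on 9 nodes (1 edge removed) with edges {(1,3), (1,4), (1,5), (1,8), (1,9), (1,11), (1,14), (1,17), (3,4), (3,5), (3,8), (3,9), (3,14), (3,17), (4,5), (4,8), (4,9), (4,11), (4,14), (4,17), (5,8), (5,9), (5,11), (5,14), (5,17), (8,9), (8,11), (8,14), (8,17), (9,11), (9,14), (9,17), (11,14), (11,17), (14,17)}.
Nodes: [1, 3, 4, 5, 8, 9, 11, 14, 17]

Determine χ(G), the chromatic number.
Clique number ω(G) = 8 (lower bound: χ ≥ ω).
The clique on [1, 3, 4, 5, 8, 9, 14, 17] has size 8, forcing χ ≥ 8, and the coloring below uses 8 colors, so χ(G) = 8.
A valid 8-coloring: color 1: [4]; color 2: [8]; color 3: [5]; color 4: [17]; color 5: [9]; color 6: [1]; color 7: [14]; color 8: [3, 11].

χ(G) = 8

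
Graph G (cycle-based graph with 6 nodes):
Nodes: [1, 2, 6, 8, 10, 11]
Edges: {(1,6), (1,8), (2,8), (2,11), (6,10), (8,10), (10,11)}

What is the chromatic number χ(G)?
χ(G) = 2

Clique number ω(G) = 2 (lower bound: χ ≥ ω).
The graph is bipartite (no odd cycle), so 2 colors suffice: χ(G) = 2.
A valid 2-coloring: color 1: [1, 2, 10]; color 2: [6, 8, 11].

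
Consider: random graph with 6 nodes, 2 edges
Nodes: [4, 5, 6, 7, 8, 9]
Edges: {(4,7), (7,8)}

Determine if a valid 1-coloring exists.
Edge (7,8) forces its endpoints to differ, so 1 color is not enough.

No, G is not 1-colorable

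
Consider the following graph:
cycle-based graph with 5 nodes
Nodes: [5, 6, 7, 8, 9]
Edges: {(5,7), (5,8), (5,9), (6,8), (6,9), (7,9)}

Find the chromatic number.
Clique number ω(G) = 3 (lower bound: χ ≥ ω).
The clique on [5, 7, 9] has size 3, forcing χ ≥ 3, and the coloring below uses 3 colors, so χ(G) = 3.
A valid 3-coloring: color 1: [5, 6]; color 2: [8, 9]; color 3: [7].

χ(G) = 3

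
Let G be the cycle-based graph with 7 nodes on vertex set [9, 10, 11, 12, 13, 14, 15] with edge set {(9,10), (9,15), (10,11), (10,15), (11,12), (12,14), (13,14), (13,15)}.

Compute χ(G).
χ(G) = 3

Clique number ω(G) = 3 (lower bound: χ ≥ ω).
The clique on [9, 10, 15] has size 3, forcing χ ≥ 3, and the coloring below uses 3 colors, so χ(G) = 3.
A valid 3-coloring: color 1: [11, 14, 15]; color 2: [10, 12, 13]; color 3: [9].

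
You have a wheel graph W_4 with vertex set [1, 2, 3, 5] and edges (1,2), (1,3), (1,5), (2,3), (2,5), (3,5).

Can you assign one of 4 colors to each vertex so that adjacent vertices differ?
Yes, G is 4-colorable

A valid 4-coloring: color 1: [1]; color 2: [2]; color 3: [5]; color 4: [3].
(χ(G) = 4 ≤ 4.)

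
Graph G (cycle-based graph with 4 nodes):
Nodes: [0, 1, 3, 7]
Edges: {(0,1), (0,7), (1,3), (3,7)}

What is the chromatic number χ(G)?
χ(G) = 2

Clique number ω(G) = 2 (lower bound: χ ≥ ω).
The graph is bipartite (no odd cycle), so 2 colors suffice: χ(G) = 2.
A valid 2-coloring: color 1: [0, 3]; color 2: [1, 7].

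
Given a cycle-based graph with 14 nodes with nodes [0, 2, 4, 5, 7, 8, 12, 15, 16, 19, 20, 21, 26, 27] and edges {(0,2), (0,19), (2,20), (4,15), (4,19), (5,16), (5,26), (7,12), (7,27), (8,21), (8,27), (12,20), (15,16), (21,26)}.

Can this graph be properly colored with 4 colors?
Yes, G is 4-colorable

A valid 4-coloring: color 1: [2, 5, 12, 15, 19, 21, 27]; color 2: [0, 4, 7, 8, 16, 20, 26].
(χ(G) = 2 ≤ 4.)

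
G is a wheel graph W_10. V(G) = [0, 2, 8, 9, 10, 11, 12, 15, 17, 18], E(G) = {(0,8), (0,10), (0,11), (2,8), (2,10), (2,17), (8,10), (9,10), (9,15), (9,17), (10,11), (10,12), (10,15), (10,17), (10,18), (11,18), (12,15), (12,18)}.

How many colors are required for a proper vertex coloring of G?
Clique number ω(G) = 3 (lower bound: χ ≥ ω).
Odd cycle [9, 15, 12, 18, 11, 0, 8, 2, 17] needs 3 colors (χ ≥ 3).
Vertex 10 is adjacent to every vertex of [0, 2, 8, 9, 11, 12, 15, 17, 18], which already need 3 colors among themselves, so 10 needs a new color (χ ≥ 4).
The coloring below uses 4 colors, so χ(G) = 4.
A valid 4-coloring: color 1: [10]; color 2: [2, 9, 11, 12]; color 3: [0, 15, 17, 18]; color 4: [8].

χ(G) = 4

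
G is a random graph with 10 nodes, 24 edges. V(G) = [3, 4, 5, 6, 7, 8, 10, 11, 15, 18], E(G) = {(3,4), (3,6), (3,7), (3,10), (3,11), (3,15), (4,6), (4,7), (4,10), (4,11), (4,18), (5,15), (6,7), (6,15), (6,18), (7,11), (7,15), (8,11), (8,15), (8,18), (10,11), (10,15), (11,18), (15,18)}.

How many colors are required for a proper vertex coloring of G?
Clique number ω(G) = 4 (lower bound: χ ≥ ω).
The clique on [3, 4, 10, 11] has size 4, forcing χ ≥ 4, and the coloring below uses 4 colors, so χ(G) = 4.
A valid 4-coloring: color 1: [4, 15]; color 2: [3, 5, 18]; color 3: [7, 8, 10]; color 4: [6, 11].

χ(G) = 4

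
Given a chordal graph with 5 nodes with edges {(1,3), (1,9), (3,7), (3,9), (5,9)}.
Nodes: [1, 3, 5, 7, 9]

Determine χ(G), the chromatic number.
Clique number ω(G) = 3 (lower bound: χ ≥ ω).
The clique on [1, 3, 9] has size 3, forcing χ ≥ 3, and the coloring below uses 3 colors, so χ(G) = 3.
A valid 3-coloring: color 1: [3, 5]; color 2: [7, 9]; color 3: [1].

χ(G) = 3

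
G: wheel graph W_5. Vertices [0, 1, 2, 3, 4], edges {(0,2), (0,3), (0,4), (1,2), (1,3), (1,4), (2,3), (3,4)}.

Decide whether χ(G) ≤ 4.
A valid 4-coloring: color 1: [3]; color 2: [2, 4]; color 3: [0, 1].
(χ(G) = 3 ≤ 4.)

Yes, G is 4-colorable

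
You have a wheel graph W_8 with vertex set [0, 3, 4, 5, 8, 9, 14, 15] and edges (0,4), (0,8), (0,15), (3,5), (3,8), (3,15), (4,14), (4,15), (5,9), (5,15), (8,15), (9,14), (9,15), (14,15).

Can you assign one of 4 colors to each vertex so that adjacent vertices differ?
A valid 4-coloring: color 1: [15]; color 2: [0, 3, 9]; color 3: [5, 8, 14]; color 4: [4].
(χ(G) = 4 ≤ 4.)

Yes, G is 4-colorable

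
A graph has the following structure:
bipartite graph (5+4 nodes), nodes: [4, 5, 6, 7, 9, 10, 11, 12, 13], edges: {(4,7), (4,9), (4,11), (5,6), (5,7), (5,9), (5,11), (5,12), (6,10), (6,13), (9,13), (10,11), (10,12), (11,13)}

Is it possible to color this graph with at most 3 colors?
A valid 3-coloring: color 1: [4, 5, 10, 13]; color 2: [6, 7, 9, 11, 12].
(χ(G) = 2 ≤ 3.)

Yes, G is 3-colorable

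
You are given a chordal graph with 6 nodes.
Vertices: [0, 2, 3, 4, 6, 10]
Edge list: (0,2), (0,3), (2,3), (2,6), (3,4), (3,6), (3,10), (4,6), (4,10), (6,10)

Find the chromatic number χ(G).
Clique number ω(G) = 4 (lower bound: χ ≥ ω).
The clique on [3, 4, 6, 10] has size 4, forcing χ ≥ 4, and the coloring below uses 4 colors, so χ(G) = 4.
A valid 4-coloring: color 1: [3]; color 2: [0, 6]; color 3: [2, 10]; color 4: [4].

χ(G) = 4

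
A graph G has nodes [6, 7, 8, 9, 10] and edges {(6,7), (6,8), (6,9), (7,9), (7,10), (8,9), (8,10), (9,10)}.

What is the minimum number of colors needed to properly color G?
Clique number ω(G) = 3 (lower bound: χ ≥ ω).
The clique on [8, 9, 10] has size 3, forcing χ ≥ 3, and the coloring below uses 3 colors, so χ(G) = 3.
A valid 3-coloring: color 1: [9]; color 2: [7, 8]; color 3: [6, 10].

χ(G) = 3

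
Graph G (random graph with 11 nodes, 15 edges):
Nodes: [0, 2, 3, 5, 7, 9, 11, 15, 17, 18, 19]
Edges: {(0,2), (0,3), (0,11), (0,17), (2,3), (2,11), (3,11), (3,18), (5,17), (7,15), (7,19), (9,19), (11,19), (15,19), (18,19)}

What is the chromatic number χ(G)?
χ(G) = 4

Clique number ω(G) = 4 (lower bound: χ ≥ ω).
The clique on [0, 2, 3, 11] has size 4, forcing χ ≥ 4, and the coloring below uses 4 colors, so χ(G) = 4.
A valid 4-coloring: color 1: [0, 5, 19]; color 2: [7, 9, 11, 17, 18]; color 3: [3, 15]; color 4: [2].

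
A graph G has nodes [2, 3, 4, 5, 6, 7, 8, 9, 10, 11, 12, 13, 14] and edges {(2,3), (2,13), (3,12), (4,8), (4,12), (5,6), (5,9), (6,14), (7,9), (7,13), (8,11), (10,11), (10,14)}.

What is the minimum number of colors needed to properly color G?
χ(G) = 3

Clique number ω(G) = 2 (lower bound: χ ≥ ω).
Odd cycle [8, 11, 10, 14, 6, 5, 9, 7, 13, 2, 3, 12, 4] needs 3 colors (χ ≥ 3).
The coloring below uses 3 colors, so χ(G) = 3.
A valid 3-coloring: color 1: [2, 6, 8, 9, 10, 12]; color 2: [3, 4, 5, 11, 13, 14]; color 3: [7].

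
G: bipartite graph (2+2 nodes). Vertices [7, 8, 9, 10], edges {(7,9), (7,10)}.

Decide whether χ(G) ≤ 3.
A valid 3-coloring: color 1: [7, 8]; color 2: [9, 10].
(χ(G) = 2 ≤ 3.)

Yes, G is 3-colorable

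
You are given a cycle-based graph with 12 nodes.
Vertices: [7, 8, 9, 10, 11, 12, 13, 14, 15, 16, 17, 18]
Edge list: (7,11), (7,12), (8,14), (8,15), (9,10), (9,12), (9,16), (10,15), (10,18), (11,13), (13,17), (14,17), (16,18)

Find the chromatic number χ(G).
χ(G) = 2

Clique number ω(G) = 2 (lower bound: χ ≥ ω).
The graph is bipartite (no odd cycle), so 2 colors suffice: χ(G) = 2.
A valid 2-coloring: color 1: [7, 9, 13, 14, 15, 18]; color 2: [8, 10, 11, 12, 16, 17].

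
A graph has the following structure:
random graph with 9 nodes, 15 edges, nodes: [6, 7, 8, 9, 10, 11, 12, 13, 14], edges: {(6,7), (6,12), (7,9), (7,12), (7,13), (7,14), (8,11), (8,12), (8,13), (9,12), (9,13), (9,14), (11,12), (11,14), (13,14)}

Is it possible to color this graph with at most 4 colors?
A valid 4-coloring: color 1: [7, 10, 11]; color 2: [12, 13]; color 3: [6, 8, 9]; color 4: [14].
(χ(G) = 4 ≤ 4.)

Yes, G is 4-colorable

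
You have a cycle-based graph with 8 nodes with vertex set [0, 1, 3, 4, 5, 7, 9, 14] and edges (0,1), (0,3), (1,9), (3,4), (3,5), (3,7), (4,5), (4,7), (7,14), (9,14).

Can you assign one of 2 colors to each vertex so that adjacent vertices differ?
The clique on vertices [3, 4, 5] has size 3 > 2, so it alone needs 3 colors.

No, G is not 2-colorable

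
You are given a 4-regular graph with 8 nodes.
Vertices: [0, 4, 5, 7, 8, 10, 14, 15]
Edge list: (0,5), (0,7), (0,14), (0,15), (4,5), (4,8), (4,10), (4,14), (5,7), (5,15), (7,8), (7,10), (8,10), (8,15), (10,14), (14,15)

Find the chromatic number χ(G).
Clique number ω(G) = 3 (lower bound: χ ≥ ω).
The clique on [0, 5, 7] has size 3, forcing χ ≥ 3, and the coloring below uses 3 colors, so χ(G) = 3.
A valid 3-coloring: color 1: [4, 7, 15]; color 2: [5, 8, 14]; color 3: [0, 10].

χ(G) = 3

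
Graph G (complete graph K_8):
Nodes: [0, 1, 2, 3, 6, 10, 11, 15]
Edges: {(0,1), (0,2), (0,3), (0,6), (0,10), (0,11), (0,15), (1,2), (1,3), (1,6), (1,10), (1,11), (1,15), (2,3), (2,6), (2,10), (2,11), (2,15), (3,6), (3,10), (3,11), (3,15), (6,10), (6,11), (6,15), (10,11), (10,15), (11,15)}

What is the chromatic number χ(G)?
Clique number ω(G) = 8 (lower bound: χ ≥ ω).
The clique on [0, 1, 2, 3, 6, 10, 11, 15] has size 8, forcing χ ≥ 8, and the coloring below uses 8 colors, so χ(G) = 8.
A valid 8-coloring: color 1: [2]; color 2: [6]; color 3: [11]; color 4: [0]; color 5: [10]; color 6: [15]; color 7: [1]; color 8: [3].

χ(G) = 8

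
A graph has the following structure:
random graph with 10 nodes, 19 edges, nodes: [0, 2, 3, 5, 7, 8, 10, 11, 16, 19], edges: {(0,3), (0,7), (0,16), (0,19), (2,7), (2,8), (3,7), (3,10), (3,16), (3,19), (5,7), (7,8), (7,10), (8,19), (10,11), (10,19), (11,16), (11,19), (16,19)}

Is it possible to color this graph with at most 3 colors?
The clique on vertices [0, 3, 16, 19] has size 4 > 3, so it alone needs 4 colors.

No, G is not 3-colorable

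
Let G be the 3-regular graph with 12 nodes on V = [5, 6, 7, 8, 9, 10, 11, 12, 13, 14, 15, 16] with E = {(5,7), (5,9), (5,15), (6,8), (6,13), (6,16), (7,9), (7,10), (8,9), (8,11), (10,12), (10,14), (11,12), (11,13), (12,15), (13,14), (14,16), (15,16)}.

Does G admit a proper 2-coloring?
The clique on vertices [5, 7, 9] has size 3 > 2, so it alone needs 3 colors.

No, G is not 2-colorable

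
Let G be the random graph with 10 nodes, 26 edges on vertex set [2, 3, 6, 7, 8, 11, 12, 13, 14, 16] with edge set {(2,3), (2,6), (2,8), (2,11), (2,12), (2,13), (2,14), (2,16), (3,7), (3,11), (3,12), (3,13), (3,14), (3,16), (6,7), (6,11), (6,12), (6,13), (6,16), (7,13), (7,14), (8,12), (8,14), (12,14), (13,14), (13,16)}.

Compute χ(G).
Clique number ω(G) = 4 (lower bound: χ ≥ ω).
The clique on [2, 8, 12, 14] has size 4, forcing χ ≥ 4, and the coloring below uses 4 colors, so χ(G) = 4.
A valid 4-coloring: color 1: [2, 7]; color 2: [3, 6, 8]; color 3: [11, 14, 16]; color 4: [12, 13].

χ(G) = 4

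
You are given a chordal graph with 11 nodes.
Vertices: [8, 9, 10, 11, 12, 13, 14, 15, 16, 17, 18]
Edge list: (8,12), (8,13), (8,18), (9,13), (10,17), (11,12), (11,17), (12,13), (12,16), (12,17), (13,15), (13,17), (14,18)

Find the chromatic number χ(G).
Clique number ω(G) = 3 (lower bound: χ ≥ ω).
The clique on [11, 12, 17] has size 3, forcing χ ≥ 3, and the coloring below uses 3 colors, so χ(G) = 3.
A valid 3-coloring: color 1: [9, 10, 12, 15, 18]; color 2: [11, 13, 14, 16]; color 3: [8, 17].

χ(G) = 3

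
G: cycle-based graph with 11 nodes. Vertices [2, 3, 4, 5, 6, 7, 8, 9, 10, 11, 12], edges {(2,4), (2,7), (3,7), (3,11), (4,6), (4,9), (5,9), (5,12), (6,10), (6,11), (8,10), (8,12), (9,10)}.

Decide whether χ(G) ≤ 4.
Yes, G is 4-colorable

A valid 4-coloring: color 1: [4, 5, 7, 10, 11]; color 2: [2, 3, 6, 9, 12]; color 3: [8].
(χ(G) = 3 ≤ 4.)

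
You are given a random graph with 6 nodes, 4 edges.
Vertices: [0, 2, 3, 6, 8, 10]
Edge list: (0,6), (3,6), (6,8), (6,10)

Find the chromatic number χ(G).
Clique number ω(G) = 2 (lower bound: χ ≥ ω).
The graph is bipartite (no odd cycle), so 2 colors suffice: χ(G) = 2.
A valid 2-coloring: color 1: [2, 6]; color 2: [0, 3, 8, 10].

χ(G) = 2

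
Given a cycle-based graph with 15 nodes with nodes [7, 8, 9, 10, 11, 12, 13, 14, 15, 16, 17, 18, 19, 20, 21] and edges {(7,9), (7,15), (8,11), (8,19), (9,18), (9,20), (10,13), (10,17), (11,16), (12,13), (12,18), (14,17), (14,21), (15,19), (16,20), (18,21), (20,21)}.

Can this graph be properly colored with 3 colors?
A valid 3-coloring: color 1: [8, 9, 12, 15, 16, 17, 21]; color 2: [7, 11, 13, 14, 18, 19, 20]; color 3: [10].
(χ(G) = 3 ≤ 3.)

Yes, G is 3-colorable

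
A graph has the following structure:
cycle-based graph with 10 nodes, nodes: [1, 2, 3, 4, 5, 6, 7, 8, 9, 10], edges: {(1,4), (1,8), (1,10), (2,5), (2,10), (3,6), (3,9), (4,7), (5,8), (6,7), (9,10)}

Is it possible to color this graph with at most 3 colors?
Yes, G is 3-colorable

A valid 3-coloring: color 1: [3, 5, 7, 10]; color 2: [1, 2, 6, 9]; color 3: [4, 8].
(χ(G) = 3 ≤ 3.)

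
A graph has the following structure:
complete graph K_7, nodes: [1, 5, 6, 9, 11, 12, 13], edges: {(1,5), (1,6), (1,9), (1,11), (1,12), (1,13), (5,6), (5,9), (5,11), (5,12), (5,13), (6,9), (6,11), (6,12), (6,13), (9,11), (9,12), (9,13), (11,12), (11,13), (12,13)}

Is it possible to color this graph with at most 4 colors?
The clique on vertices [1, 5, 6, 9, 11, 12, 13] has size 7 > 4, so it alone needs 7 colors.

No, G is not 4-colorable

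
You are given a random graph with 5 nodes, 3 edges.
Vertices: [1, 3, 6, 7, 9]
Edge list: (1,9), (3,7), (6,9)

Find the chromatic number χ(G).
Clique number ω(G) = 2 (lower bound: χ ≥ ω).
The graph is bipartite (no odd cycle), so 2 colors suffice: χ(G) = 2.
A valid 2-coloring: color 1: [7, 9]; color 2: [1, 3, 6].

χ(G) = 2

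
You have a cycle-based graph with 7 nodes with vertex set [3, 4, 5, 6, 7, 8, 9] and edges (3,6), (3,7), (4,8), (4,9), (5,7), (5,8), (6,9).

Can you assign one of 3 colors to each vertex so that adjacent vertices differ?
A valid 3-coloring: color 1: [7, 8, 9]; color 2: [3, 4, 5]; color 3: [6].
(χ(G) = 3 ≤ 3.)

Yes, G is 3-colorable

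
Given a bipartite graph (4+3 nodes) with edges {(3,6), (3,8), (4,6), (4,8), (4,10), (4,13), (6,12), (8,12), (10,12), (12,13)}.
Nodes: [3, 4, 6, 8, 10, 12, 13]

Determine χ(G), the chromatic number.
χ(G) = 2

Clique number ω(G) = 2 (lower bound: χ ≥ ω).
The graph is bipartite (no odd cycle), so 2 colors suffice: χ(G) = 2.
A valid 2-coloring: color 1: [3, 4, 12]; color 2: [6, 8, 10, 13].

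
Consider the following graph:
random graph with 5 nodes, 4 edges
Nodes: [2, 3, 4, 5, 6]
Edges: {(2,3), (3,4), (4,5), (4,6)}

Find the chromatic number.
χ(G) = 2

Clique number ω(G) = 2 (lower bound: χ ≥ ω).
The graph is bipartite (no odd cycle), so 2 colors suffice: χ(G) = 2.
A valid 2-coloring: color 1: [2, 4]; color 2: [3, 5, 6].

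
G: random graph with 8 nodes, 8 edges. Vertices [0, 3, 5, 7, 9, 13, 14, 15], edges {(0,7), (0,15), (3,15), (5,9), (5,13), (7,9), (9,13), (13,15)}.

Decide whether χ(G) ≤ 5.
A valid 5-coloring: color 1: [9, 14, 15]; color 2: [3, 7, 13]; color 3: [0, 5].
(χ(G) = 3 ≤ 5.)

Yes, G is 5-colorable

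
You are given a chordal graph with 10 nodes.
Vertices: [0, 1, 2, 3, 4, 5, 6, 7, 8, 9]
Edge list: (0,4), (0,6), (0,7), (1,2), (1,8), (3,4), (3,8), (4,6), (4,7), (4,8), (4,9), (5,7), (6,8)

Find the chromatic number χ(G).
Clique number ω(G) = 3 (lower bound: χ ≥ ω).
The clique on [0, 4, 6] has size 3, forcing χ ≥ 3, and the coloring below uses 3 colors, so χ(G) = 3.
A valid 3-coloring: color 1: [1, 4, 5]; color 2: [0, 2, 8, 9]; color 3: [3, 6, 7].

χ(G) = 3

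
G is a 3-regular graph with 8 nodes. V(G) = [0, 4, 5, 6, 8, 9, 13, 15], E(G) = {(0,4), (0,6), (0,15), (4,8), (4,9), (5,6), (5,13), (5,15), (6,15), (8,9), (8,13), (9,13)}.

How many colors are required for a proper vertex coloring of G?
χ(G) = 3

Clique number ω(G) = 3 (lower bound: χ ≥ ω).
The clique on [0, 6, 15] has size 3, forcing χ ≥ 3, and the coloring below uses 3 colors, so χ(G) = 3.
A valid 3-coloring: color 1: [0, 5, 8]; color 2: [4, 13, 15]; color 3: [6, 9].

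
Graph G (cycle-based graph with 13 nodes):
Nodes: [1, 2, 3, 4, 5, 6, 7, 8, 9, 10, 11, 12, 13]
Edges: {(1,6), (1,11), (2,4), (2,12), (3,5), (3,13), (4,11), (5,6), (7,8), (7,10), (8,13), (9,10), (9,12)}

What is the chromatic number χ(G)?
χ(G) = 3

Clique number ω(G) = 2 (lower bound: χ ≥ ω).
Odd cycle [2, 4, 11, 1, 6, 5, 3, 13, 8, 7, 10, 9, 12] needs 3 colors (χ ≥ 3).
The coloring below uses 3 colors, so χ(G) = 3.
A valid 3-coloring: color 1: [2, 3, 6, 8, 9, 11]; color 2: [1, 4, 5, 7, 12, 13]; color 3: [10].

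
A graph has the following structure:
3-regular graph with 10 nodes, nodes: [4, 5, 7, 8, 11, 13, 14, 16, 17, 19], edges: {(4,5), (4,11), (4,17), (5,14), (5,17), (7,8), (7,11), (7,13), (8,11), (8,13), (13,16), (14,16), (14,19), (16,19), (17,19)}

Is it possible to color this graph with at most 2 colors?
No, G is not 2-colorable

The clique on vertices [4, 5, 17] has size 3 > 2, so it alone needs 3 colors.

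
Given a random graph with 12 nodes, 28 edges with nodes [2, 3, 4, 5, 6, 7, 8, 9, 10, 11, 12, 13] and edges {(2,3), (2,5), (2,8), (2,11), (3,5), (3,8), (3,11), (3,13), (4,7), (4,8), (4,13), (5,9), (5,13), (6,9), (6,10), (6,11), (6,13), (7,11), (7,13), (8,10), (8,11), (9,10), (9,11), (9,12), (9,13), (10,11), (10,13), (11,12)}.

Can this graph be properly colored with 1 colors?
No, G is not 1-colorable

The clique on vertices [6, 9, 10, 13] has size 4 > 1, so it alone needs 4 colors.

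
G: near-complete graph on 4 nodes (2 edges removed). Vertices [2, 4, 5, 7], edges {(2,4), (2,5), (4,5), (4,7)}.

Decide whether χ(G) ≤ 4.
Yes, G is 4-colorable

A valid 4-coloring: color 1: [4]; color 2: [5, 7]; color 3: [2].
(χ(G) = 3 ≤ 4.)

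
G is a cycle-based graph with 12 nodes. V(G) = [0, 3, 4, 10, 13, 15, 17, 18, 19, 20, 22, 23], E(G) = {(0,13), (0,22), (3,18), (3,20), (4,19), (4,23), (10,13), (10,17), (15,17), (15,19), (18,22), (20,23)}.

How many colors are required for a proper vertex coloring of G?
χ(G) = 2

Clique number ω(G) = 2 (lower bound: χ ≥ ω).
The graph is bipartite (no odd cycle), so 2 colors suffice: χ(G) = 2.
A valid 2-coloring: color 1: [3, 13, 17, 19, 22, 23]; color 2: [0, 4, 10, 15, 18, 20].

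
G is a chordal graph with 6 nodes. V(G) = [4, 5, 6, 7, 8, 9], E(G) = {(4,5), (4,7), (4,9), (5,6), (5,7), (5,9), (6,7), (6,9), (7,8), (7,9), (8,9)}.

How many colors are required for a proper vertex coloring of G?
χ(G) = 4

Clique number ω(G) = 4 (lower bound: χ ≥ ω).
The clique on [4, 5, 7, 9] has size 4, forcing χ ≥ 4, and the coloring below uses 4 colors, so χ(G) = 4.
A valid 4-coloring: color 1: [7]; color 2: [9]; color 3: [5, 8]; color 4: [4, 6].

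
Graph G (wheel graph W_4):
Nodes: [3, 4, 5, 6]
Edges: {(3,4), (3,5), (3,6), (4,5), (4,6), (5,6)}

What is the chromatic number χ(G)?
Clique number ω(G) = 4 (lower bound: χ ≥ ω).
The clique on [3, 4, 5, 6] has size 4, forcing χ ≥ 4, and the coloring below uses 4 colors, so χ(G) = 4.
A valid 4-coloring: color 1: [4]; color 2: [3]; color 3: [5]; color 4: [6].

χ(G) = 4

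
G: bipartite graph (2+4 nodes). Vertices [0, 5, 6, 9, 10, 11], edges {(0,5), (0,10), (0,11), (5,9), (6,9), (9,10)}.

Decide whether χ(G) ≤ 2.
A valid 2-coloring: color 1: [0, 9]; color 2: [5, 6, 10, 11].
(χ(G) = 2 ≤ 2.)

Yes, G is 2-colorable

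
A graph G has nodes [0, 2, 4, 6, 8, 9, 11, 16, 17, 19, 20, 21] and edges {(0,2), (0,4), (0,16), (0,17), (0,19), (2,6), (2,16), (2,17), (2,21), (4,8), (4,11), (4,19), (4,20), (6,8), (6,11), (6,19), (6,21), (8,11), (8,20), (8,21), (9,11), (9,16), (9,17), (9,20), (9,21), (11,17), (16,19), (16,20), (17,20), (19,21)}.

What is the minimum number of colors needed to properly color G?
χ(G) = 3

Clique number ω(G) = 3 (lower bound: χ ≥ ω).
The clique on [0, 2, 16] has size 3, forcing χ ≥ 3, and the coloring below uses 3 colors, so χ(G) = 3.
A valid 3-coloring: color 1: [4, 6, 16, 17]; color 2: [2, 8, 9, 19]; color 3: [0, 11, 20, 21].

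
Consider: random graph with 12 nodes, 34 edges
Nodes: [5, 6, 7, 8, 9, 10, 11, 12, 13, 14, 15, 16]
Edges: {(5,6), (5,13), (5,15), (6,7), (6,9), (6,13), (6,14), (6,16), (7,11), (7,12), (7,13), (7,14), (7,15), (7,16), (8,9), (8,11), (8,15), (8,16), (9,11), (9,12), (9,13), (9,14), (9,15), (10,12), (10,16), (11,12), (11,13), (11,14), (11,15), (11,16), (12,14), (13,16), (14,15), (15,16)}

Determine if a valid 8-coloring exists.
A valid 8-coloring: color 1: [6, 10, 11]; color 2: [5, 7, 9]; color 3: [14, 16]; color 4: [12, 13, 15]; color 5: [8].
(χ(G) = 5 ≤ 8.)

Yes, G is 8-colorable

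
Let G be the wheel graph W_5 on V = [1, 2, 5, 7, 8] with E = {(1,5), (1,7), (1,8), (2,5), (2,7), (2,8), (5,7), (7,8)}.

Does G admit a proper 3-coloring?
A valid 3-coloring: color 1: [7]; color 2: [1, 2]; color 3: [5, 8].
(χ(G) = 3 ≤ 3.)

Yes, G is 3-colorable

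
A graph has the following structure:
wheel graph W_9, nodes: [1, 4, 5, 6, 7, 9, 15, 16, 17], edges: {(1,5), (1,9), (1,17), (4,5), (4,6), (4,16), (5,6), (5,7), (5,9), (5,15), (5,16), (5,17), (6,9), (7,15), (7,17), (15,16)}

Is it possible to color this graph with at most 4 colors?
Yes, G is 4-colorable

A valid 4-coloring: color 1: [5]; color 2: [4, 9, 15, 17]; color 3: [1, 6, 7, 16].
(χ(G) = 3 ≤ 4.)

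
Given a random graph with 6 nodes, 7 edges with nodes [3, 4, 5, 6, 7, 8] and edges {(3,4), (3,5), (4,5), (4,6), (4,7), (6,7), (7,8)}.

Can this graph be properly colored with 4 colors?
A valid 4-coloring: color 1: [4, 8]; color 2: [3, 7]; color 3: [5, 6].
(χ(G) = 3 ≤ 4.)

Yes, G is 4-colorable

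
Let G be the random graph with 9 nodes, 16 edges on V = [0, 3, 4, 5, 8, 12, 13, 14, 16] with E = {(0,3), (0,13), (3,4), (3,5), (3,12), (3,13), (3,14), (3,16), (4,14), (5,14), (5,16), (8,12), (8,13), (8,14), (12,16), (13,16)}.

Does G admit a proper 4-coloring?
Yes, G is 4-colorable

A valid 4-coloring: color 1: [3, 8]; color 2: [4, 5, 12, 13]; color 3: [0, 14, 16].
(χ(G) = 3 ≤ 4.)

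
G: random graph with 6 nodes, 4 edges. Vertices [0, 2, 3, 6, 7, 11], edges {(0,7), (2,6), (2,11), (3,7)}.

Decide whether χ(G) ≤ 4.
Yes, G is 4-colorable

A valid 4-coloring: color 1: [2, 7]; color 2: [0, 3, 6, 11].
(χ(G) = 2 ≤ 4.)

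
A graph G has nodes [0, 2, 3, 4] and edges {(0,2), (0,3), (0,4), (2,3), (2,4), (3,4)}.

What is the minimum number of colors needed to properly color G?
χ(G) = 4

Clique number ω(G) = 4 (lower bound: χ ≥ ω).
The clique on [0, 2, 3, 4] has size 4, forcing χ ≥ 4, and the coloring below uses 4 colors, so χ(G) = 4.
A valid 4-coloring: color 1: [2]; color 2: [4]; color 3: [3]; color 4: [0].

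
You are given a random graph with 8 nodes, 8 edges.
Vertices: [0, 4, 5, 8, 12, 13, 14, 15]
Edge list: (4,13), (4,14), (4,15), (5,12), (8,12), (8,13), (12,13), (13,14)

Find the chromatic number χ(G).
χ(G) = 3

Clique number ω(G) = 3 (lower bound: χ ≥ ω).
The clique on [8, 12, 13] has size 3, forcing χ ≥ 3, and the coloring below uses 3 colors, so χ(G) = 3.
A valid 3-coloring: color 1: [0, 5, 13, 15]; color 2: [4, 12]; color 3: [8, 14].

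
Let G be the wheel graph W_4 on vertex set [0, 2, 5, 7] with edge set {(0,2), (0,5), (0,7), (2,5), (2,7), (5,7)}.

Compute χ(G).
χ(G) = 4

Clique number ω(G) = 4 (lower bound: χ ≥ ω).
The clique on [0, 2, 5, 7] has size 4, forcing χ ≥ 4, and the coloring below uses 4 colors, so χ(G) = 4.
A valid 4-coloring: color 1: [5]; color 2: [0]; color 3: [7]; color 4: [2].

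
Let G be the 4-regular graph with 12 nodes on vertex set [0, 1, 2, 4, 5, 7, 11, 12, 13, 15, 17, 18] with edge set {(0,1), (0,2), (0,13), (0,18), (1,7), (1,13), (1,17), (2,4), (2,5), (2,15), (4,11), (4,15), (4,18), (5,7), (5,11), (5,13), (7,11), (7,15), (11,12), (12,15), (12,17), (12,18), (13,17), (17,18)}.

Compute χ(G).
χ(G) = 3

Clique number ω(G) = 3 (lower bound: χ ≥ ω).
The clique on [0, 1, 13] has size 3, forcing χ ≥ 3, and the coloring below uses 3 colors, so χ(G) = 3.
A valid 3-coloring: color 1: [0, 4, 5, 17]; color 2: [2, 7, 12, 13]; color 3: [1, 11, 15, 18].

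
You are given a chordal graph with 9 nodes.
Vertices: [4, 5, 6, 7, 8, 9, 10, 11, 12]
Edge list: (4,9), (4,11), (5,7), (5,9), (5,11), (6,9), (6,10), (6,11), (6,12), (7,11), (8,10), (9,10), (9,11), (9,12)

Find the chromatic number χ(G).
χ(G) = 3

Clique number ω(G) = 3 (lower bound: χ ≥ ω).
The clique on [4, 9, 11] has size 3, forcing χ ≥ 3, and the coloring below uses 3 colors, so χ(G) = 3.
A valid 3-coloring: color 1: [7, 8, 9]; color 2: [10, 11, 12]; color 3: [4, 5, 6].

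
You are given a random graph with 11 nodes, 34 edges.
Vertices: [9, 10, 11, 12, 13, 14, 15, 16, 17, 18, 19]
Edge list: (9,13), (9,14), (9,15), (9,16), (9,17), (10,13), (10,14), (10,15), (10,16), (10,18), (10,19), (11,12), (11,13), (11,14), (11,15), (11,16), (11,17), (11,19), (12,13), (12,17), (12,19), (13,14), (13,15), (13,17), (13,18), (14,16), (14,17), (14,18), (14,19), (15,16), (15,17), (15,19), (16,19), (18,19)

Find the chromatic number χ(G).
Clique number ω(G) = 4 (lower bound: χ ≥ ω).
The clique on [10, 14, 16, 19] has size 4, forcing χ ≥ 4, and the coloring below uses 4 colors, so χ(G) = 4.
A valid 4-coloring: color 1: [12, 14, 15]; color 2: [13, 19]; color 3: [9, 10, 11]; color 4: [16, 17, 18].

χ(G) = 4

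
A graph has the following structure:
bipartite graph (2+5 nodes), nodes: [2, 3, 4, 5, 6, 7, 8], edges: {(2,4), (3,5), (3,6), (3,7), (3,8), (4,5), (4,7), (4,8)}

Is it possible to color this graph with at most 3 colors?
A valid 3-coloring: color 1: [3, 4]; color 2: [2, 5, 6, 7, 8].
(χ(G) = 2 ≤ 3.)

Yes, G is 3-colorable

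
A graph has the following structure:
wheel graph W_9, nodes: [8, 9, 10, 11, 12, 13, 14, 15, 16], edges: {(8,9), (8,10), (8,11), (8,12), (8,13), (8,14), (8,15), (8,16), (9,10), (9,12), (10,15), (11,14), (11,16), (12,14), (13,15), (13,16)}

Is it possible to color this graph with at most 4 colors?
A valid 4-coloring: color 1: [8]; color 2: [10, 11, 12, 13]; color 3: [9, 14, 15, 16].
(χ(G) = 3 ≤ 4.)

Yes, G is 4-colorable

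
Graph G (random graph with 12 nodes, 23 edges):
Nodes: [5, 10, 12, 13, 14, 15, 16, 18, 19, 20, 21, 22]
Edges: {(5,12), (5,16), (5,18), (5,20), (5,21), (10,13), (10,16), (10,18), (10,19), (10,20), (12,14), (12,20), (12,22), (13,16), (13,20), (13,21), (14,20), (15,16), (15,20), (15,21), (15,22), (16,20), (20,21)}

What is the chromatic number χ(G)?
χ(G) = 4

Clique number ω(G) = 4 (lower bound: χ ≥ ω).
The clique on [10, 13, 16, 20] has size 4, forcing χ ≥ 4, and the coloring below uses 4 colors, so χ(G) = 4.
A valid 4-coloring: color 1: [18, 19, 20, 22]; color 2: [12, 16, 21]; color 3: [5, 10, 14, 15]; color 4: [13].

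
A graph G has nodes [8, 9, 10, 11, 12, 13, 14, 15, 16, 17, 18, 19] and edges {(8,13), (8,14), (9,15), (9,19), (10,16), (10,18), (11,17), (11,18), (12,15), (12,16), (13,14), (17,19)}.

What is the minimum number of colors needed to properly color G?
χ(G) = 3

Clique number ω(G) = 3 (lower bound: χ ≥ ω).
The clique on [8, 13, 14] has size 3, forcing χ ≥ 3, and the coloring below uses 3 colors, so χ(G) = 3.
A valid 3-coloring: color 1: [10, 11, 14, 15, 19]; color 2: [8, 9, 16, 17, 18]; color 3: [12, 13].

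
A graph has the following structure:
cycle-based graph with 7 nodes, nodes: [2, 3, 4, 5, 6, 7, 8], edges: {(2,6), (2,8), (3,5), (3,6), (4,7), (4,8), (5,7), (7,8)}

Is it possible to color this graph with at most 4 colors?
Yes, G is 4-colorable

A valid 4-coloring: color 1: [2, 3, 7]; color 2: [5, 6, 8]; color 3: [4].
(χ(G) = 3 ≤ 4.)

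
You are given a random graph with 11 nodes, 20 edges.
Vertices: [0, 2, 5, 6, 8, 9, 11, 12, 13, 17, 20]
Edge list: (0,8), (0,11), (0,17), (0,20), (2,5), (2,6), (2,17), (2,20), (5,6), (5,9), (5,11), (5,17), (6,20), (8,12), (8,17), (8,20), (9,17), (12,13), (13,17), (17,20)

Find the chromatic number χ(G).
χ(G) = 4

Clique number ω(G) = 4 (lower bound: χ ≥ ω).
The clique on [0, 8, 17, 20] has size 4, forcing χ ≥ 4, and the coloring below uses 4 colors, so χ(G) = 4.
A valid 4-coloring: color 1: [6, 11, 12, 17]; color 2: [5, 13, 20]; color 3: [0, 2, 9]; color 4: [8].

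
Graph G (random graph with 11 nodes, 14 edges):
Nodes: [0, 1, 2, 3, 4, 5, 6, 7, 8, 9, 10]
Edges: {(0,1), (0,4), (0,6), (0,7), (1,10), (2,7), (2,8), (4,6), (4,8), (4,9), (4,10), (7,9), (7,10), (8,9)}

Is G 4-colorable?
A valid 4-coloring: color 1: [1, 3, 4, 5, 7]; color 2: [0, 8, 10]; color 3: [2, 6, 9].
(χ(G) = 3 ≤ 4.)

Yes, G is 4-colorable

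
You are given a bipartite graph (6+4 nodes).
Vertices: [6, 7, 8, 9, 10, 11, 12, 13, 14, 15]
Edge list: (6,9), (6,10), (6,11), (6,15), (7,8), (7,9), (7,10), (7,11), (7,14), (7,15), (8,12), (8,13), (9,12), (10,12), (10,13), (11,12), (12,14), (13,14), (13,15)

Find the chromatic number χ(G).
Clique number ω(G) = 2 (lower bound: χ ≥ ω).
The graph is bipartite (no odd cycle), so 2 colors suffice: χ(G) = 2.
A valid 2-coloring: color 1: [6, 7, 12, 13]; color 2: [8, 9, 10, 11, 14, 15].

χ(G) = 2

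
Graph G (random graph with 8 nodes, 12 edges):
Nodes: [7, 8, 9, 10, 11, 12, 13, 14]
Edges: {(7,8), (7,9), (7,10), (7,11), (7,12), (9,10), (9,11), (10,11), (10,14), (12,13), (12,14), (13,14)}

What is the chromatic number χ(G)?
χ(G) = 4

Clique number ω(G) = 4 (lower bound: χ ≥ ω).
The clique on [7, 9, 10, 11] has size 4, forcing χ ≥ 4, and the coloring below uses 4 colors, so χ(G) = 4.
A valid 4-coloring: color 1: [7, 14]; color 2: [8, 10, 13]; color 3: [11, 12]; color 4: [9].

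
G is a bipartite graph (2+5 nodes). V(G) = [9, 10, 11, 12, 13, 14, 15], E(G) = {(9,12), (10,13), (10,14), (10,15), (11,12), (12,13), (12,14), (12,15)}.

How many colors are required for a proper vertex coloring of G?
Clique number ω(G) = 2 (lower bound: χ ≥ ω).
The graph is bipartite (no odd cycle), so 2 colors suffice: χ(G) = 2.
A valid 2-coloring: color 1: [10, 12]; color 2: [9, 11, 13, 14, 15].

χ(G) = 2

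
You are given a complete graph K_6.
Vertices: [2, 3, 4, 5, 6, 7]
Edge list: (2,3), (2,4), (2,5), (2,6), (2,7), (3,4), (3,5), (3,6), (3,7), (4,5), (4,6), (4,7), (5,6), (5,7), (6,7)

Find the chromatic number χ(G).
Clique number ω(G) = 6 (lower bound: χ ≥ ω).
The clique on [2, 3, 4, 5, 6, 7] has size 6, forcing χ ≥ 6, and the coloring below uses 6 colors, so χ(G) = 6.
A valid 6-coloring: color 1: [4]; color 2: [6]; color 3: [2]; color 4: [5]; color 5: [3]; color 6: [7].

χ(G) = 6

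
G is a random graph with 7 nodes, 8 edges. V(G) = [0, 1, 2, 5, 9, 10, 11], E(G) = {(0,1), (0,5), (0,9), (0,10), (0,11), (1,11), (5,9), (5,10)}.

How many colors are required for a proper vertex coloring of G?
Clique number ω(G) = 3 (lower bound: χ ≥ ω).
The clique on [0, 1, 11] has size 3, forcing χ ≥ 3, and the coloring below uses 3 colors, so χ(G) = 3.
A valid 3-coloring: color 1: [0, 2]; color 2: [5, 11]; color 3: [1, 9, 10].

χ(G) = 3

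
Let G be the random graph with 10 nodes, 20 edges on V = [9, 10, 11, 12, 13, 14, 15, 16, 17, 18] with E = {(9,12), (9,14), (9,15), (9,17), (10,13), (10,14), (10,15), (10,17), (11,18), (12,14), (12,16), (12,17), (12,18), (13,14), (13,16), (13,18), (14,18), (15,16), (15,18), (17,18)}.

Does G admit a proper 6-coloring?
Yes, G is 6-colorable

A valid 6-coloring: color 1: [9, 10, 16, 18]; color 2: [11, 12, 13, 15]; color 3: [14, 17].
(χ(G) = 3 ≤ 6.)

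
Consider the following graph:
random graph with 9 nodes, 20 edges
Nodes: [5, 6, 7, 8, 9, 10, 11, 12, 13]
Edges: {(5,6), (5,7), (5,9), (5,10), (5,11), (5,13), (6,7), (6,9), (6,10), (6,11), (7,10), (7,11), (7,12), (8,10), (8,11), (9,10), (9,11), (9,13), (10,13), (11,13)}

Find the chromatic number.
χ(G) = 4

Clique number ω(G) = 4 (lower bound: χ ≥ ω).
The clique on [5, 9, 10, 13] has size 4, forcing χ ≥ 4, and the coloring below uses 4 colors, so χ(G) = 4.
A valid 4-coloring: color 1: [10, 11, 12]; color 2: [5, 8]; color 3: [7, 9]; color 4: [6, 13].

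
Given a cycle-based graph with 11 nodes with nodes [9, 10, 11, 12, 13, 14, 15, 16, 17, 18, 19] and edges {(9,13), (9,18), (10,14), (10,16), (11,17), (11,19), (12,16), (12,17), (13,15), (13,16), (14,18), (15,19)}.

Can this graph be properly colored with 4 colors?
Yes, G is 4-colorable

A valid 4-coloring: color 1: [10, 13, 17, 18, 19]; color 2: [9, 11, 14, 15, 16]; color 3: [12].
(χ(G) = 3 ≤ 4.)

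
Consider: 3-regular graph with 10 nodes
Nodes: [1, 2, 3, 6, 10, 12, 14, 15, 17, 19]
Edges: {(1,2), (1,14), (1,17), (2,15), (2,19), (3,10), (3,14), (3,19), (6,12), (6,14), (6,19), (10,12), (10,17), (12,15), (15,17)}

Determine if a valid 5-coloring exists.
A valid 5-coloring: color 1: [1, 6, 10, 15]; color 2: [12, 14, 17, 19]; color 3: [2, 3].
(χ(G) = 3 ≤ 5.)

Yes, G is 5-colorable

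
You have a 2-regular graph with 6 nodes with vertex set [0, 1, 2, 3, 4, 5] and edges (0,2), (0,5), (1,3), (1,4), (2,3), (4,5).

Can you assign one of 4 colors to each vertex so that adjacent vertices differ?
Yes, G is 4-colorable

A valid 4-coloring: color 1: [0, 3, 4]; color 2: [1, 2, 5].
(χ(G) = 2 ≤ 4.)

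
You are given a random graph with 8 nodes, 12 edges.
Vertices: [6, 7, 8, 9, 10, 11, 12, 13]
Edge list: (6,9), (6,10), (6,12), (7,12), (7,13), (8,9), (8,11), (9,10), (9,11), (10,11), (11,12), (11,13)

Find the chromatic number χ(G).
Clique number ω(G) = 3 (lower bound: χ ≥ ω).
The clique on [8, 9, 11] has size 3, forcing χ ≥ 3, and the coloring below uses 3 colors, so χ(G) = 3.
A valid 3-coloring: color 1: [6, 7, 11]; color 2: [9, 12, 13]; color 3: [8, 10].

χ(G) = 3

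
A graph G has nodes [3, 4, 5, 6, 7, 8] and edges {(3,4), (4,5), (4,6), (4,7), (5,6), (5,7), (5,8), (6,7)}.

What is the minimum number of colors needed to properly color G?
Clique number ω(G) = 4 (lower bound: χ ≥ ω).
The clique on [4, 5, 6, 7] has size 4, forcing χ ≥ 4, and the coloring below uses 4 colors, so χ(G) = 4.
A valid 4-coloring: color 1: [4, 8]; color 2: [3, 5]; color 3: [6]; color 4: [7].

χ(G) = 4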